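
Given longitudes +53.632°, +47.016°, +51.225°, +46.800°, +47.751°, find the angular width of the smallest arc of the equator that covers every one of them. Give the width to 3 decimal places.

Sort the longitudes: +46.800°, +47.016°, +47.751°, +51.225°, +53.632°.
Eastward gaps between consecutive values (wrapping around): 0.216°, 0.735°, 3.474°, 2.407°, 353.168°.
Largest gap = 353.168° ⇒ minimal covering band is its complement: 360° − 353.168° = 6.832°.
Band runs from +46.800° eastward to +53.632°.

6.832°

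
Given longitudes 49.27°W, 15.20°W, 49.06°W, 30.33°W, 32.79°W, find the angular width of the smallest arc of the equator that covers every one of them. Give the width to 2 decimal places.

34.07°

Sort the longitudes: -49.27°, -49.06°, -32.79°, -30.33°, -15.20°.
Eastward gaps between consecutive values (wrapping around): 0.21°, 16.27°, 2.46°, 15.13°, 325.93°.
Largest gap = 325.93° ⇒ minimal covering band is its complement: 360° − 325.93° = 34.07°.
Band runs from -49.27° eastward to -15.20°.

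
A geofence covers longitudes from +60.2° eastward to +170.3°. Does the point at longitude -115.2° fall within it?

Band width going east from +60.2° to +170.3°: ((170.3 − 60.2) mod 360) = 110.1°.
Offset of -115.2° east of the west edge: ((-115.2 − 60.2) mod 360) = 184.6°.
184.6° > 110.1° ⇒ outside.

No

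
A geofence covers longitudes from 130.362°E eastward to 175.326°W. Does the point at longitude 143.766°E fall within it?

Yes

Band width going east from +130.362° to -175.326°: ((-175.326 − 130.362) mod 360) = 54.312°.
Offset of +143.766° east of the west edge: ((143.766 − 130.362) mod 360) = 13.404°.
13.404° ≤ 54.312° ⇒ inside.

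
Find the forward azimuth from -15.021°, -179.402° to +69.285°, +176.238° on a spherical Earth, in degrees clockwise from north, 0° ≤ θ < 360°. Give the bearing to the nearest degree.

Δλ = 176.238 − -179.402 = 355.640°; wrapped into (−180°, 180°]: -4.360°.
θ = atan2( sin Δλ · cos φ₂ , cos φ₁ · sin φ₂ − sin φ₁ · cos φ₂ · cos Δλ )
  = atan2(-0.02689, 0.99480) = -1.548° → normalised to [0°, 360°): 358.452°.

358°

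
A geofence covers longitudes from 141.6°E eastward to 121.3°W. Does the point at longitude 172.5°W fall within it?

Yes

Band width going east from +141.6° to -121.3°: ((-121.3 − 141.6) mod 360) = 97.1°.
Offset of -172.5° east of the west edge: ((-172.5 − 141.6) mod 360) = 45.9°.
45.9° ≤ 97.1° ⇒ inside.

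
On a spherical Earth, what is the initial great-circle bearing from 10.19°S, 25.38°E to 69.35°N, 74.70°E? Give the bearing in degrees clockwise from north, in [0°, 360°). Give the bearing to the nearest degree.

16°

Δλ = 74.70 − 25.38 = 49.32°.
θ = atan2( sin Δλ · cos φ₂ , cos φ₁ · sin φ₂ − sin φ₁ · cos φ₂ · cos Δλ )
  = atan2(0.26744, 0.96166) = 15.542° → normalised to [0°, 360°): 15.542°.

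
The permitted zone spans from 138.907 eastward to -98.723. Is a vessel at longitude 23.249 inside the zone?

No

Band width going east from +138.907° to -98.723°: ((-98.723 − 138.907) mod 360) = 122.370°.
Offset of +23.249° east of the west edge: ((23.249 − 138.907) mod 360) = 244.342°.
244.342° > 122.370° ⇒ outside.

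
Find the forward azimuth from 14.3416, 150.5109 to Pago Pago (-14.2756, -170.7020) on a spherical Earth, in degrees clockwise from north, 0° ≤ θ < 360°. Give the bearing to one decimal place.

Δλ = -170.7020 − 150.5109 = -321.2129°; wrapped into (−180°, 180°]: 38.7871°.
θ = atan2( sin Δλ · cos φ₂ , cos φ₁ · sin φ₂ − sin φ₁ · cos φ₂ · cos Δλ )
  = atan2(0.60708, -0.42602) = 125.059° → normalised to [0°, 360°): 125.059°.

125.1°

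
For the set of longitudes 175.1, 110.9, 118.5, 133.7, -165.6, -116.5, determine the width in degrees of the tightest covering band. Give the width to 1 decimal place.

132.6°

Sort the longitudes: -165.6°, -116.5°, +110.9°, +118.5°, +133.7°, +175.1°.
Eastward gaps between consecutive values (wrapping around): 49.1°, 227.4°, 7.6°, 15.2°, 41.4°, 19.3°.
Largest gap = 227.4° ⇒ minimal covering band is its complement: 360° − 227.4° = 132.6°.
Band runs from +110.9° eastward to -116.5°, crossing the antimeridian.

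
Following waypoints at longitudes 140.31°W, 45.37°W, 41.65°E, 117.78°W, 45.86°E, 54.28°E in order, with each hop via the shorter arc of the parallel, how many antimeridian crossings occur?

0

Leg 1: -140.31° → -45.37°, shortest Δλ = 94.94° (east) — does not cross 180°.
Leg 2: -45.37° → +41.65°, shortest Δλ = 87.02° (east) — does not cross 180°.
Leg 3: +41.65° → -117.78°, shortest Δλ = -159.43° (west) — does not cross 180°.
Leg 4: -117.78° → +45.86°, shortest Δλ = 163.64° (east) — does not cross 180°.
Leg 5: +45.86° → +54.28°, shortest Δλ = 8.42° (east) — does not cross 180°.
Total crossings: 0.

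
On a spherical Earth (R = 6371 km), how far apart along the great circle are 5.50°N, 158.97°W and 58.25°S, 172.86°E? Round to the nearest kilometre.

Δλ = 172.86 − -158.97 = 331.83°; wrapped into (−180°, 180°]: -28.17°.
Δφ = -58.25 − 5.50 = -63.75°.
a = sin²(Δφ/2) + cos φ₁ · cos φ₂ · sin²(Δλ/2) = 0.309877.
c = 2·atan2(√a, √(1−a)) = 1.18073 rad → d = 6371·c ≈ 7522.46 km.

7522 km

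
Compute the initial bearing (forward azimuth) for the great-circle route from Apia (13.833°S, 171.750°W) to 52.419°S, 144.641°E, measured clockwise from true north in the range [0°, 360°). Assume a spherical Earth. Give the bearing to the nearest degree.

212°

Δλ = 144.641 − -171.750 = 316.391°; wrapped into (−180°, 180°]: -43.609°.
θ = atan2( sin Δλ · cos φ₂ , cos φ₁ · sin φ₂ − sin φ₁ · cos φ₂ · cos Δλ )
  = atan2(-0.42066, -0.66393) = -147.642° → normalised to [0°, 360°): 212.358°.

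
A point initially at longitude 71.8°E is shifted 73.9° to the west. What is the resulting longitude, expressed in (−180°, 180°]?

Start at +71.8°; shift −73.9° → -2.1°.
-2.1° already lies in (−180°, 180°].

2.1°W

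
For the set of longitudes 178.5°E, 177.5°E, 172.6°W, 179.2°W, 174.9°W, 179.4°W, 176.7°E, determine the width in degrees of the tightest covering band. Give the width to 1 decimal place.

10.7°

Sort the longitudes: -179.4°, -179.2°, -174.9°, -172.6°, +176.7°, +177.5°, +178.5°.
Eastward gaps between consecutive values (wrapping around): 0.2°, 4.3°, 2.3°, 349.3°, 0.8°, 1.0°, 2.1°.
Largest gap = 349.3° ⇒ minimal covering band is its complement: 360° − 349.3° = 10.7°.
Band runs from +176.7° eastward to -172.6°, crossing the antimeridian.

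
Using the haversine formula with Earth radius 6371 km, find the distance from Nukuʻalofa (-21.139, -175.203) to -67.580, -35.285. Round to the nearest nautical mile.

5193 nmi

Δλ = -35.285 − -175.203 = 139.918°.
Δφ = -67.580 − -21.139 = -46.441°.
a = sin²(Δφ/2) + cos φ₁ · cos φ₂ · sin²(Δλ/2) = 0.469402.
c = 2·atan2(√a, √(1−a)) = 1.50956 rad → d = 6371·c ≈ 9617.42 km ≈ 5192.99 nmi.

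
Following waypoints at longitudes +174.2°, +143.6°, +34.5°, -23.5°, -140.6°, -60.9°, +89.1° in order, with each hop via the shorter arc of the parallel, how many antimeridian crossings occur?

0

Leg 1: +174.2° → +143.6°, shortest Δλ = -30.6° (west) — does not cross 180°.
Leg 2: +143.6° → +34.5°, shortest Δλ = -109.1° (west) — does not cross 180°.
Leg 3: +34.5° → -23.5°, shortest Δλ = -58.0° (west) — does not cross 180°.
Leg 4: -23.5° → -140.6°, shortest Δλ = -117.1° (west) — does not cross 180°.
Leg 5: -140.6° → -60.9°, shortest Δλ = 79.7° (east) — does not cross 180°.
Leg 6: -60.9° → +89.1°, shortest Δλ = 150.0° (east) — does not cross 180°.
Total crossings: 0.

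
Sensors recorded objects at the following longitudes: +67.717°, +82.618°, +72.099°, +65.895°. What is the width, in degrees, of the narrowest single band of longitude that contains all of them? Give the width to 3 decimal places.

Sort the longitudes: +65.895°, +67.717°, +72.099°, +82.618°.
Eastward gaps between consecutive values (wrapping around): 1.822°, 4.382°, 10.519°, 343.277°.
Largest gap = 343.277° ⇒ minimal covering band is its complement: 360° − 343.277° = 16.723°.
Band runs from +65.895° eastward to +82.618°.

16.723°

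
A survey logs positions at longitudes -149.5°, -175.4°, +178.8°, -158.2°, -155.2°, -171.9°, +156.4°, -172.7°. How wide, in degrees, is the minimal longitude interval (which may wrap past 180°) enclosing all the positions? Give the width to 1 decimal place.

54.1°

Sort the longitudes: -175.4°, -172.7°, -171.9°, -158.2°, -155.2°, -149.5°, +156.4°, +178.8°.
Eastward gaps between consecutive values (wrapping around): 2.7°, 0.8°, 13.7°, 3.0°, 5.7°, 305.9°, 22.4°, 5.8°.
Largest gap = 305.9° ⇒ minimal covering band is its complement: 360° − 305.9° = 54.1°.
Band runs from +156.4° eastward to -149.5°, crossing the antimeridian.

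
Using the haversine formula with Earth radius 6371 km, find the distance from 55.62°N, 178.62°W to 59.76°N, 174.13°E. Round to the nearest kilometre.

630 km

Δλ = 174.13 − -178.62 = 352.75°; wrapped into (−180°, 180°]: -7.25°.
Δφ = 59.76 − 55.62 = 4.14°.
a = sin²(Δφ/2) + cos φ₁ · cos φ₂ · sin²(Δλ/2) = 0.002442.
c = 2·atan2(√a, √(1−a)) = 0.09886 rad → d = 6371·c ≈ 629.86 km.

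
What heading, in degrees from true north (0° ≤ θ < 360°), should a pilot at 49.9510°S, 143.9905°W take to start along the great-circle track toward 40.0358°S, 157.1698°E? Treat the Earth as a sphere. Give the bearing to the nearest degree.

Δλ = 157.1698 − -143.9905 = 301.1603°; wrapped into (−180°, 180°]: -58.8397°.
θ = atan2( sin Δλ · cos φ₂ , cos φ₁ · sin φ₂ − sin φ₁ · cos φ₂ · cos Δλ )
  = atan2(-0.65518, -0.11064) = -99.585° → normalised to [0°, 360°): 260.415°.

260°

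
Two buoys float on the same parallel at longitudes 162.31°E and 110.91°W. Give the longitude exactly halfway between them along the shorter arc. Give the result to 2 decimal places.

Signed shortest Δλ from +162.31° to -110.91° is +86.78°.
Midpoint longitude = +162.31° + (+86.78°)/2 = +162.31° + 43.39° = +205.70°.
Normalise into (−180°, 180°]: -154.30°.
(The naïve average (+162.31 + -110.91)/2 = 25.7° is on the wrong side of the globe.)

154.30°W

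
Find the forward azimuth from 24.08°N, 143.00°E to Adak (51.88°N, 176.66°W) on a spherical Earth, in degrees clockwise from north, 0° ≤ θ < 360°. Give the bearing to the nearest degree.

37°

Δλ = -176.66 − 143.00 = -319.66°; wrapped into (−180°, 180°]: 40.34°.
θ = atan2( sin Δλ · cos φ₂ , cos φ₁ · sin φ₂ − sin φ₁ · cos φ₂ · cos Δλ )
  = atan2(0.39960, 0.52628) = 37.209° → normalised to [0°, 360°): 37.209°.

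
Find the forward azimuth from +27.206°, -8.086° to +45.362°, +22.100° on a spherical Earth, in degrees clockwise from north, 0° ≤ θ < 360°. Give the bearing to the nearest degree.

Δλ = 22.100 − -8.086 = 30.186°.
θ = atan2( sin Δλ · cos φ₂ , cos φ₁ · sin φ₂ − sin φ₁ · cos φ₂ · cos Δλ )
  = atan2(0.35329, 0.35517) = 44.848° → normalised to [0°, 360°): 44.848°.

45°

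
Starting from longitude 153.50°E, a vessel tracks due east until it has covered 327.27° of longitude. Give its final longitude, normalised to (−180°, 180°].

Start at +153.50°; shift +327.27° → +480.77°.
+480.77° lies outside (−180°, 180°]; subtract 360° → +120.77°.

120.77°E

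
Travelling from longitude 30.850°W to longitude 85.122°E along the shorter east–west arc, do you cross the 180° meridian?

Signed shortest Δλ = ((85.122 − -30.850 + 180) mod 360) − 180 = 115.972°.
Going east by 115.972° from -30.850° reaches +85.122° without touching 180°.

No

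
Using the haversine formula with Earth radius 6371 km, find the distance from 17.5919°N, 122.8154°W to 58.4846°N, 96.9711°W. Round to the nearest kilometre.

5013 km

Δλ = -96.9711 − -122.8154 = 25.8443°.
Δφ = 58.4846 − 17.5919 = 40.8927°.
a = sin²(Δφ/2) + cos φ₁ · cos φ₂ · sin²(Δλ/2) = 0.146950.
c = 2·atan2(√a, √(1−a)) = 0.78682 rad → d = 6371·c ≈ 5012.84 km.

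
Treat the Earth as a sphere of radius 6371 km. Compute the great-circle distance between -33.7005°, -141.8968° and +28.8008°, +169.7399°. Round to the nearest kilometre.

Δλ = 169.7399 − -141.8968 = 311.6367°; wrapped into (−180°, 180°]: -48.3633°.
Δφ = 28.8008 − -33.7005 = 62.5013°.
a = sin²(Δφ/2) + cos φ₁ · cos φ₂ · sin²(Δλ/2) = 0.391466.
c = 2·atan2(√a, √(1−a)) = 1.35199 rad → d = 6371·c ≈ 8613.51 km.

8614 km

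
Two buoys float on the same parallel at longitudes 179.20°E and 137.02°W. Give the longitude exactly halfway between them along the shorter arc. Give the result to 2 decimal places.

Signed shortest Δλ from +179.20° to -137.02° is +43.78°.
Midpoint longitude = +179.20° + (+43.78°)/2 = +179.20° + 21.89° = +201.09°.
Normalise into (−180°, 180°]: -158.91°.
(The naïve average (+179.20 + -137.02)/2 = 21.09° is on the wrong side of the globe.)

158.91°W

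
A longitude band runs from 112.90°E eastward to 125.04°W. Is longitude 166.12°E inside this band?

Yes

Band width going east from +112.90° to -125.04°: ((-125.04 − 112.90) mod 360) = 122.06°.
Offset of +166.12° east of the west edge: ((166.12 − 112.90) mod 360) = 53.22°.
53.22° ≤ 122.06° ⇒ inside.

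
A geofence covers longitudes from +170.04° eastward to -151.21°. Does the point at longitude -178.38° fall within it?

Yes

Band width going east from +170.04° to -151.21°: ((-151.21 − 170.04) mod 360) = 38.75°.
Offset of -178.38° east of the west edge: ((-178.38 − 170.04) mod 360) = 11.58°.
11.58° ≤ 38.75° ⇒ inside.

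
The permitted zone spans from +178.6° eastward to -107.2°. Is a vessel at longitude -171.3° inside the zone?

Yes

Band width going east from +178.6° to -107.2°: ((-107.2 − 178.6) mod 360) = 74.2°.
Offset of -171.3° east of the west edge: ((-171.3 − 178.6) mod 360) = 10.1°.
10.1° ≤ 74.2° ⇒ inside.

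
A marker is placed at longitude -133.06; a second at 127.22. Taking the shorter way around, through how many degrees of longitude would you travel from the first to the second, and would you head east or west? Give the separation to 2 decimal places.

99.72° west

Raw difference: 127.22 − -133.06 = 260.28°.
Normalise into (−180°, 180°]: 260.28° − 360° = -99.72°.
Negative ⇒ the second point lies to the west; separation 99.72°.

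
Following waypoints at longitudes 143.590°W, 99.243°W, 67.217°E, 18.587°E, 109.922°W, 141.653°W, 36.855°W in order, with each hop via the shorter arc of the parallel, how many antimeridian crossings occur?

0

Leg 1: -143.590° → -99.243°, shortest Δλ = 44.347° (east) — does not cross 180°.
Leg 2: -99.243° → +67.217°, shortest Δλ = 166.46° (east) — does not cross 180°.
Leg 3: +67.217° → +18.587°, shortest Δλ = -48.63° (west) — does not cross 180°.
Leg 4: +18.587° → -109.922°, shortest Δλ = -128.509° (west) — does not cross 180°.
Leg 5: -109.922° → -141.653°, shortest Δλ = -31.731° (west) — does not cross 180°.
Leg 6: -141.653° → -36.855°, shortest Δλ = 104.798° (east) — does not cross 180°.
Total crossings: 0.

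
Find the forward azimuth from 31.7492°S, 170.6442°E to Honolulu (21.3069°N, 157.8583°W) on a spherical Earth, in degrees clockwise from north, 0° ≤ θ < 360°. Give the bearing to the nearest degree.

Δλ = -157.8583 − 170.6442 = -328.5025°; wrapped into (−180°, 180°]: 31.4975°.
θ = atan2( sin Δλ · cos φ₂ , cos φ₁ · sin φ₂ − sin φ₁ · cos φ₂ · cos Δλ )
  = atan2(0.48675, 0.72699) = 33.804° → normalised to [0°, 360°): 33.804°.

34°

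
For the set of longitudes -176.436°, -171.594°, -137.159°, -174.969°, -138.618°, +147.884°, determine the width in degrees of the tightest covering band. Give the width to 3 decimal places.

Sort the longitudes: -176.436°, -174.969°, -171.594°, -138.618°, -137.159°, +147.884°.
Eastward gaps between consecutive values (wrapping around): 1.467°, 3.375°, 32.976°, 1.459°, 285.043°, 35.680°.
Largest gap = 285.043° ⇒ minimal covering band is its complement: 360° − 285.043° = 74.957°.
Band runs from +147.884° eastward to -137.159°, crossing the antimeridian.

74.957°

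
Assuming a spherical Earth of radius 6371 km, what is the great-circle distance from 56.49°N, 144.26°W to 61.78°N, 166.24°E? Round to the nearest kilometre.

2811 km

Δλ = 166.24 − -144.26 = 310.50°; wrapped into (−180°, 180°]: -49.50°.
Δφ = 61.78 − 56.49 = 5.29°.
a = sin²(Δφ/2) + cos φ₁ · cos φ₂ · sin²(Δλ/2) = 0.047887.
c = 2·atan2(√a, √(1−a)) = 0.44123 rad → d = 6371·c ≈ 2811.08 km.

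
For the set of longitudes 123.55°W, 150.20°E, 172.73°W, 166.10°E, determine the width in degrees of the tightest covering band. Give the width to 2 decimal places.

Sort the longitudes: -172.73°, -123.55°, +150.20°, +166.10°.
Eastward gaps between consecutive values (wrapping around): 49.18°, 273.75°, 15.90°, 21.17°.
Largest gap = 273.75° ⇒ minimal covering band is its complement: 360° − 273.75° = 86.25°.
Band runs from +150.20° eastward to -123.55°, crossing the antimeridian.

86.25°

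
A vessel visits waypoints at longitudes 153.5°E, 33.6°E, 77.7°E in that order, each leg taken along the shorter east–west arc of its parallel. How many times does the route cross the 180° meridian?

0

Leg 1: +153.5° → +33.6°, shortest Δλ = -119.9° (west) — does not cross 180°.
Leg 2: +33.6° → +77.7°, shortest Δλ = 44.1° (east) — does not cross 180°.
Total crossings: 0.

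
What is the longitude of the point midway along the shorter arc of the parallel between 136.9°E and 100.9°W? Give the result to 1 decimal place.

162.0°W

Signed shortest Δλ from +136.9° to -100.9° is +122.2°.
Midpoint longitude = +136.9° + (+122.2°)/2 = +136.9° + 61.1° = +198.0°.
Normalise into (−180°, 180°]: -162.0°.
(The naïve average (+136.9 + -100.9)/2 = 18.0° is on the wrong side of the globe.)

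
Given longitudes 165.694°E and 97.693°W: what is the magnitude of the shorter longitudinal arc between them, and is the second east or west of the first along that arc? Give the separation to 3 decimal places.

Raw difference: -97.693 − 165.694 = -263.387°.
Normalise into (−180°, 180°]: -263.387° + 360° = 96.613°.
Positive ⇒ the second point lies to the east; separation 96.613°.

96.613° east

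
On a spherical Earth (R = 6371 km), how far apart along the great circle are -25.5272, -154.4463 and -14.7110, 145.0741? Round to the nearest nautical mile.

3443 nmi

Δλ = 145.0741 − -154.4463 = 299.5204°; wrapped into (−180°, 180°]: -60.4796°.
Δφ = -14.7110 − -25.5272 = 10.8162°.
a = sin²(Δφ/2) + cos φ₁ · cos φ₂ · sin²(Δλ/2) = 0.230254.
c = 2·atan2(√a, √(1−a)) = 1.00096 rad → d = 6371·c ≈ 6377.13 km ≈ 3443.38 nmi.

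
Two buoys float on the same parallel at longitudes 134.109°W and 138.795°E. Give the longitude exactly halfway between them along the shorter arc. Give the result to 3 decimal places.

177.657°W

Signed shortest Δλ from -134.109° to +138.795° is -87.096°.
Midpoint longitude = -134.109° + (-87.096°)/2 = -134.109° − 43.548° = -177.657°.
(The naïve average (-134.109 + +138.795)/2 = 2.343° is on the wrong side of the globe.)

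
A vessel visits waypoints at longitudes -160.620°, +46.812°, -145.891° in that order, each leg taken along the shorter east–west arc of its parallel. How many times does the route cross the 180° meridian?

2

Leg 1: -160.620° → +46.812°, shortest Δλ = -152.568° (west) — crosses 180°.
Leg 2: +46.812° → -145.891°, shortest Δλ = 167.297° (east) — crosses 180°.
Total crossings: 2.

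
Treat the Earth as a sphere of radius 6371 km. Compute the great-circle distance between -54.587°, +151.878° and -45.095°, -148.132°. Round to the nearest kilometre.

4289 km

Δλ = -148.132 − 151.878 = -300.010°; wrapped into (−180°, 180°]: 59.990°.
Δφ = -45.095 − -54.587 = 9.492°.
a = sin²(Δφ/2) + cos φ₁ · cos φ₂ · sin²(Δλ/2) = 0.109081.
c = 2·atan2(√a, √(1−a)) = 0.67319 rad → d = 6371·c ≈ 4288.88 km.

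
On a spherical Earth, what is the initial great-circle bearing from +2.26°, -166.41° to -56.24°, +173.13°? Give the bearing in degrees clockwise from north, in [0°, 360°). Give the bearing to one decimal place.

192.9°

Δλ = 173.13 − -166.41 = 339.54°; wrapped into (−180°, 180°]: -20.46°.
θ = atan2( sin Δλ · cos φ₂ , cos φ₁ · sin φ₂ − sin φ₁ · cos φ₂ · cos Δλ )
  = atan2(-0.19425, -0.85126) = -167.146° → normalised to [0°, 360°): 192.854°.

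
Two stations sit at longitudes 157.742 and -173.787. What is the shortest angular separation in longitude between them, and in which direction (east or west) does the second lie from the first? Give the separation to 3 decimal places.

28.471° east

Raw difference: -173.787 − 157.742 = -331.529°.
Normalise into (−180°, 180°]: -331.529° + 360° = 28.471°.
Positive ⇒ the second point lies to the east; separation 28.471°.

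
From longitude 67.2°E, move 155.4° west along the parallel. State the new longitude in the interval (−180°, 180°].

Start at +67.2°; shift −155.4° → -88.2°.
-88.2° already lies in (−180°, 180°].

88.2°W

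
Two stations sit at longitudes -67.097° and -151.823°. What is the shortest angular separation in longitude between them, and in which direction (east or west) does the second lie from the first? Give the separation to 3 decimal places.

84.726° west

Raw difference: -151.823 − -67.097 = -84.726°.
Normalise into (−180°, 180°]: -84.726° stays -84.726°.
Negative ⇒ the second point lies to the west; separation 84.726°.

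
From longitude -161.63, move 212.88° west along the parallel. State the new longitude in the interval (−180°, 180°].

-14.51°

Start at -161.63°; shift −212.88° → -374.51°.
-374.51° lies outside (−180°, 180°]; add 360° → -14.51°.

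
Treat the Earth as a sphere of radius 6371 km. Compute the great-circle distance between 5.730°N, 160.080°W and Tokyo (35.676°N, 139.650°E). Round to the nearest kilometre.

6969 km

Δλ = 139.650 − -160.080 = 299.730°; wrapped into (−180°, 180°]: -60.270°.
Δφ = 35.676 − 5.730 = 29.946°.
a = sin²(Δφ/2) + cos φ₁ · cos φ₂ · sin²(Δλ/2) = 0.270471.
c = 2·atan2(√a, √(1−a)) = 1.09386 rad → d = 6371·c ≈ 6968.99 km.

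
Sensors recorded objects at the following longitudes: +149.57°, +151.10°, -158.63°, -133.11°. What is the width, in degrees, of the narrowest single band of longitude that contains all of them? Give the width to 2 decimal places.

77.32°

Sort the longitudes: -158.63°, -133.11°, +149.57°, +151.10°.
Eastward gaps between consecutive values (wrapping around): 25.52°, 282.68°, 1.53°, 50.27°.
Largest gap = 282.68° ⇒ minimal covering band is its complement: 360° − 282.68° = 77.32°.
Band runs from +149.57° eastward to -133.11°, crossing the antimeridian.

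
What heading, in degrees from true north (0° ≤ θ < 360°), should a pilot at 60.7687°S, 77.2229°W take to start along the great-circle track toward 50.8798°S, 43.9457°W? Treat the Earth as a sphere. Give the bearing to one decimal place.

Δλ = -43.9457 − -77.2229 = 33.2772°.
θ = atan2( sin Δλ · cos φ₂ , cos φ₁ · sin φ₂ − sin φ₁ · cos φ₂ · cos Δλ )
  = atan2(0.34620, 0.08145) = 76.760° → normalised to [0°, 360°): 76.760°.

76.8°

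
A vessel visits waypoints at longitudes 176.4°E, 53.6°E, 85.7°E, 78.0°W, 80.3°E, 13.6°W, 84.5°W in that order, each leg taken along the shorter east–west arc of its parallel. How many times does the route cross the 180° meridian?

0

Leg 1: +176.4° → +53.6°, shortest Δλ = -122.8° (west) — does not cross 180°.
Leg 2: +53.6° → +85.7°, shortest Δλ = 32.1° (east) — does not cross 180°.
Leg 3: +85.7° → -78.0°, shortest Δλ = -163.7° (west) — does not cross 180°.
Leg 4: -78.0° → +80.3°, shortest Δλ = 158.3° (east) — does not cross 180°.
Leg 5: +80.3° → -13.6°, shortest Δλ = -93.9° (west) — does not cross 180°.
Leg 6: -13.6° → -84.5°, shortest Δλ = -70.9° (west) — does not cross 180°.
Total crossings: 0.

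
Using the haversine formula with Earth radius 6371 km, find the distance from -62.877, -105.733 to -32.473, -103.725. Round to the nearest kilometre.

3384 km

Δλ = -103.725 − -105.733 = 2.008°.
Δφ = -32.473 − -62.877 = 30.404°.
a = sin²(Δφ/2) + cos φ₁ · cos φ₂ · sin²(Δλ/2) = 0.068879.
c = 2·atan2(√a, √(1−a)) = 0.53112 rad → d = 6371·c ≈ 3383.74 km.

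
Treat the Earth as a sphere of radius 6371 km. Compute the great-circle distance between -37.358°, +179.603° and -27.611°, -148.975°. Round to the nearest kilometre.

Δλ = -148.975 − 179.603 = -328.578°; wrapped into (−180°, 180°]: 31.422°.
Δφ = -27.611 − -37.358 = 9.747°.
a = sin²(Δφ/2) + cos φ₁ · cos φ₂ · sin²(Δλ/2) = 0.058863.
c = 2·atan2(√a, √(1−a)) = 0.49012 rad → d = 6371·c ≈ 3122.58 km.

3123 km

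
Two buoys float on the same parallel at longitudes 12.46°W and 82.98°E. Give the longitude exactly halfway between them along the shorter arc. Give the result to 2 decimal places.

35.26°E

Signed shortest Δλ from -12.46° to +82.98° is +95.44°.
Midpoint longitude = -12.46° + (+95.44°)/2 = -12.46° + 47.72° = +35.26°.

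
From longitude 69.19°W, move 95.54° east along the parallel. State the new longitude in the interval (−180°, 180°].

26.35°E

Start at -69.19°; shift +95.54° → +26.35°.
+26.35° already lies in (−180°, 180°].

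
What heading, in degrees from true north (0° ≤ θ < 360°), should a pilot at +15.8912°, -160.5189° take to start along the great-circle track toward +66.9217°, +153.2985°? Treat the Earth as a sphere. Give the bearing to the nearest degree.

Δλ = 153.2985 − -160.5189 = 313.8174°; wrapped into (−180°, 180°]: -46.1826°.
θ = atan2( sin Δλ · cos φ₂ , cos φ₁ · sin φ₂ − sin φ₁ · cos φ₂ · cos Δλ )
  = atan2(-0.28284, 0.81050) = -19.237° → normalised to [0°, 360°): 340.763°.

341°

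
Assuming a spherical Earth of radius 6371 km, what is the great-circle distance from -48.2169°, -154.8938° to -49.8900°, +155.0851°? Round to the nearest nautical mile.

1934 nmi

Δλ = 155.0851 − -154.8938 = 309.9789°; wrapped into (−180°, 180°]: -50.0211°.
Δφ = -49.8900 − -48.2169 = -1.6731°.
a = sin²(Δφ/2) + cos φ₁ · cos φ₂ · sin²(Δλ/2) = 0.076945.
c = 2·atan2(√a, √(1−a)) = 0.56215 rad → d = 6371·c ≈ 3581.48 km ≈ 1933.84 nmi.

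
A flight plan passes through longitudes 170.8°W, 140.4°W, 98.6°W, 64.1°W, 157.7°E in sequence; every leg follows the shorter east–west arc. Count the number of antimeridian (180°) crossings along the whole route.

Leg 1: -170.8° → -140.4°, shortest Δλ = 30.4° (east) — does not cross 180°.
Leg 2: -140.4° → -98.6°, shortest Δλ = 41.8° (east) — does not cross 180°.
Leg 3: -98.6° → -64.1°, shortest Δλ = 34.5° (east) — does not cross 180°.
Leg 4: -64.1° → +157.7°, shortest Δλ = -138.2° (west) — crosses 180°.
Total crossings: 1.

1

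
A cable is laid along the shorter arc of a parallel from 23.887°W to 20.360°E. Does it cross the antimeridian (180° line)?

No

Signed shortest Δλ = ((20.360 − -23.887 + 180) mod 360) − 180 = 44.247°.
Going east by 44.247° from -23.887° reaches +20.360° without touching 180°.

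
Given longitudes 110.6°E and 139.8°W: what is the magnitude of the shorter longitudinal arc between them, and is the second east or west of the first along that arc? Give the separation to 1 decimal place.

Raw difference: -139.8 − 110.6 = -250.4°.
Normalise into (−180°, 180°]: -250.4° + 360° = 109.6°.
Positive ⇒ the second point lies to the east; separation 109.6°.

109.6° east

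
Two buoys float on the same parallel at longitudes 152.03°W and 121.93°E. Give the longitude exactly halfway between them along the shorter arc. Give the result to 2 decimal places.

164.95°E

Signed shortest Δλ from -152.03° to +121.93° is -86.04°.
Midpoint longitude = -152.03° + (-86.04°)/2 = -152.03° − 43.02° = -195.05°.
Normalise into (−180°, 180°]: +164.95°.
(The naïve average (-152.03 + +121.93)/2 = -15.05° is on the wrong side of the globe.)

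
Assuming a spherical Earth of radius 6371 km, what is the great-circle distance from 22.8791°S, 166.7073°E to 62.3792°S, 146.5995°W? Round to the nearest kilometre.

Δλ = -146.5995 − 166.7073 = -313.3068°; wrapped into (−180°, 180°]: 46.6932°.
Δφ = -62.3792 − -22.8791 = -39.5001°.
a = sin²(Δφ/2) + cos φ₁ · cos φ₂ · sin²(Δλ/2) = 0.181270.
c = 2·atan2(√a, √(1−a)) = 0.87960 rad → d = 6371·c ≈ 5603.93 km.

5604 km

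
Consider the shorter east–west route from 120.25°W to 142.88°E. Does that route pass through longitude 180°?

Yes

Naïve |142.88 − -120.25| = 263.13° > 180°, so the shorter arc goes the other way round — across 180°.
Signed shortest Δλ = ((142.88 − -120.25 + 180) mod 360) − 180 = -96.87°.
Going west by 96.87° from -120.25° passes through 180° before reaching +142.88°.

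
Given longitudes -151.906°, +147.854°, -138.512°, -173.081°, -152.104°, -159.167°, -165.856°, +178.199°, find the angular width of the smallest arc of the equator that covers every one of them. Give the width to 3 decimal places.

73.634°

Sort the longitudes: -173.081°, -165.856°, -159.167°, -152.104°, -151.906°, -138.512°, +147.854°, +178.199°.
Eastward gaps between consecutive values (wrapping around): 7.225°, 6.689°, 7.063°, 0.198°, 13.394°, 286.366°, 30.345°, 8.720°.
Largest gap = 286.366° ⇒ minimal covering band is its complement: 360° − 286.366° = 73.634°.
Band runs from +147.854° eastward to -138.512°, crossing the antimeridian.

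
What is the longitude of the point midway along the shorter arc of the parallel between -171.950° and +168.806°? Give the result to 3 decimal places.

+178.428°

Signed shortest Δλ from -171.950° to +168.806° is -19.244°.
Midpoint longitude = -171.950° + (-19.244°)/2 = -171.950° − 9.622° = -181.572°.
Normalise into (−180°, 180°]: +178.428°.
(The naïve average (-171.950 + +168.806)/2 = -1.572° is on the wrong side of the globe.)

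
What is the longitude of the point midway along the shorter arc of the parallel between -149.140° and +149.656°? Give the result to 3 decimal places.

-179.742°

Signed shortest Δλ from -149.140° to +149.656° is -61.204°.
Midpoint longitude = -149.140° + (-61.204°)/2 = -149.140° − 30.602° = -179.742°.
(The naïve average (-149.140 + +149.656)/2 = 0.258° is on the wrong side of the globe.)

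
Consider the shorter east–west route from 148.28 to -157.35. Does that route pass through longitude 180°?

Naïve |-157.35 − 148.28| = 305.63° > 180°, so the shorter arc goes the other way round — across 180°.
Signed shortest Δλ = ((-157.35 − 148.28 + 180) mod 360) − 180 = 54.37°.
Going east by 54.37° from +148.28° passes through 180° before reaching -157.35°.

Yes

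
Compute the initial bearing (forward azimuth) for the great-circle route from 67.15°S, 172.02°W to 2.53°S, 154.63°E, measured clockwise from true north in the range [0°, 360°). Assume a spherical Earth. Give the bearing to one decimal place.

Δλ = 154.63 − -172.02 = 326.65°; wrapped into (−180°, 180°]: -33.35°.
θ = atan2( sin Δλ · cos φ₂ , cos φ₁ · sin φ₂ − sin φ₁ · cos φ₂ · cos Δλ )
  = atan2(-0.54922, 0.75188) = -36.146° → normalised to [0°, 360°): 323.854°.

323.9°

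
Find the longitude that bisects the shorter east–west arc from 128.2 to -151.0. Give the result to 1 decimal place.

+168.6°

Signed shortest Δλ from +128.2° to -151.0° is +80.8°.
Midpoint longitude = +128.2° + (+80.8°)/2 = +128.2° + 40.4° = +168.6°.
(The naïve average (+128.2 + -151.0)/2 = -11.4° is on the wrong side of the globe.)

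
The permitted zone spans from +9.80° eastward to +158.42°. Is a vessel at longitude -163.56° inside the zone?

No

Band width going east from +9.80° to +158.42°: ((158.42 − 9.80) mod 360) = 148.62°.
Offset of -163.56° east of the west edge: ((-163.56 − 9.80) mod 360) = 186.64°.
186.64° > 148.62° ⇒ outside.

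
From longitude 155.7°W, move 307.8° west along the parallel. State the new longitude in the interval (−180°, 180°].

103.5°W

Start at -155.7°; shift −307.8° → -463.5°.
-463.5° lies outside (−180°, 180°]; add 360° → -103.5°.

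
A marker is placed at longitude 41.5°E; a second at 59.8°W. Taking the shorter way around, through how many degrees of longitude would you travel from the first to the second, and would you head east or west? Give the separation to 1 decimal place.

101.3° west

Raw difference: -59.8 − 41.5 = -101.3°.
Normalise into (−180°, 180°]: -101.3° stays -101.3°.
Negative ⇒ the second point lies to the west; separation 101.3°.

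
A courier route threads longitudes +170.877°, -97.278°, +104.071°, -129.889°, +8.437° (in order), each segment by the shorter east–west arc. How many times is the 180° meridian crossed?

3

Leg 1: +170.877° → -97.278°, shortest Δλ = 91.845° (east) — crosses 180°.
Leg 2: -97.278° → +104.071°, shortest Δλ = -158.651° (west) — crosses 180°.
Leg 3: +104.071° → -129.889°, shortest Δλ = 126.04° (east) — crosses 180°.
Leg 4: -129.889° → +8.437°, shortest Δλ = 138.326° (east) — does not cross 180°.
Total crossings: 3.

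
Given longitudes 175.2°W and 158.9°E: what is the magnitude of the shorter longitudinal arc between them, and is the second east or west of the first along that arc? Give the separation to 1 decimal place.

Raw difference: 158.9 − -175.2 = 334.1°.
Normalise into (−180°, 180°]: 334.1° − 360° = -25.9°.
Negative ⇒ the second point lies to the west; separation 25.9°.

25.9° west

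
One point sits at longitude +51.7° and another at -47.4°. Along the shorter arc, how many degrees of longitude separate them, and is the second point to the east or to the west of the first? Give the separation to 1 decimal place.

99.1° west

Raw difference: -47.4 − 51.7 = -99.1°.
Normalise into (−180°, 180°]: -99.1° stays -99.1°.
Negative ⇒ the second point lies to the west; separation 99.1°.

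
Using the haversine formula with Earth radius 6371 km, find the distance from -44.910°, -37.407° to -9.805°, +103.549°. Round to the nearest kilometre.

Δλ = 103.549 − -37.407 = 140.956°.
Δφ = -9.805 − -44.910 = 35.105°.
a = sin²(Δφ/2) + cos φ₁ · cos φ₂ · sin²(Δλ/2) = 0.710891.
c = 2·atan2(√a, √(1−a)) = 2.00621 rad → d = 6371·c ≈ 12781.55 km.

12782 km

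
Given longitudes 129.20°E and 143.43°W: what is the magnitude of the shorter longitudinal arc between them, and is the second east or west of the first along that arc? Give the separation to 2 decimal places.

Raw difference: -143.43 − 129.20 = -272.63°.
Normalise into (−180°, 180°]: -272.63° + 360° = 87.37°.
Positive ⇒ the second point lies to the east; separation 87.37°.

87.37° east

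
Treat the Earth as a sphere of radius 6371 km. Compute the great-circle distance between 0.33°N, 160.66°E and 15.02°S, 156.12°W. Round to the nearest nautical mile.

Δλ = -156.12 − 160.66 = -316.78°; wrapped into (−180°, 180°]: 43.22°.
Δφ = -15.02 − 0.33 = -15.35°.
a = sin²(Δφ/2) + cos φ₁ · cos φ₂ · sin²(Δλ/2) = 0.148836.
c = 2·atan2(√a, √(1−a)) = 0.79213 rad → d = 6371·c ≈ 5046.68 km ≈ 2724.99 nmi.

2725 nmi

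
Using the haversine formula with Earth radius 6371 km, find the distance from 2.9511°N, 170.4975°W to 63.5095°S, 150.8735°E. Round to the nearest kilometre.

Δλ = 150.8735 − -170.4975 = 321.3710°; wrapped into (−180°, 180°]: -38.6290°.
Δφ = -63.5095 − 2.9511 = -66.4606°.
a = sin²(Δφ/2) + cos φ₁ · cos φ₂ · sin²(Δλ/2) = 0.349042.
c = 2·atan2(√a, √(1−a)) = 1.26410 rad → d = 6371·c ≈ 8053.55 km.

8054 km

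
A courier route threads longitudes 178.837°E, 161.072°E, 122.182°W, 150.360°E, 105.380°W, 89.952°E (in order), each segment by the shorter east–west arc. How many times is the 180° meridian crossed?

4

Leg 1: +178.837° → +161.072°, shortest Δλ = -17.765° (west) — does not cross 180°.
Leg 2: +161.072° → -122.182°, shortest Δλ = 76.746° (east) — crosses 180°.
Leg 3: -122.182° → +150.360°, shortest Δλ = -87.458° (west) — crosses 180°.
Leg 4: +150.360° → -105.380°, shortest Δλ = 104.26° (east) — crosses 180°.
Leg 5: -105.380° → +89.952°, shortest Δλ = -164.668° (west) — crosses 180°.
Total crossings: 4.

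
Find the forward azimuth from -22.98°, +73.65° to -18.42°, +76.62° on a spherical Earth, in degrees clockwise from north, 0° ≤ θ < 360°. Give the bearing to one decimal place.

31.9°

Δλ = 76.62 − 73.65 = 2.97°.
θ = atan2( sin Δλ · cos φ₂ , cos φ₁ · sin φ₂ − sin φ₁ · cos φ₂ · cos Δλ )
  = atan2(0.04916, 0.07901) = 31.891° → normalised to [0°, 360°): 31.891°.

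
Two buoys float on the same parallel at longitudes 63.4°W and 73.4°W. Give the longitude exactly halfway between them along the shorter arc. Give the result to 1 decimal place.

Signed shortest Δλ from -63.4° to -73.4° is -10.0°.
Midpoint longitude = -63.4° + (-10.0°)/2 = -63.4° − 5.0° = -68.4°.

68.4°W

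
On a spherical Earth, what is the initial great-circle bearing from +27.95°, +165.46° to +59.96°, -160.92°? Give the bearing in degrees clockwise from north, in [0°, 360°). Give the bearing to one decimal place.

Δλ = -160.92 − 165.46 = -326.38°; wrapped into (−180°, 180°]: 33.62°.
θ = atan2( sin Δλ · cos φ₂ , cos φ₁ · sin φ₂ − sin φ₁ · cos φ₂ · cos Δλ )
  = atan2(0.27718, 0.56931) = 25.960° → normalised to [0°, 360°): 25.960°.

26.0°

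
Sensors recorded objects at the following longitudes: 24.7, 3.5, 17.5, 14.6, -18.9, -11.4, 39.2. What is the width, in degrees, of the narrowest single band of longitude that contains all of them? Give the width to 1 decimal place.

Sort the longitudes: -18.9°, -11.4°, +3.5°, +14.6°, +17.5°, +24.7°, +39.2°.
Eastward gaps between consecutive values (wrapping around): 7.5°, 14.9°, 11.1°, 2.9°, 7.2°, 14.5°, 301.9°.
Largest gap = 301.9° ⇒ minimal covering band is its complement: 360° − 301.9° = 58.1°.
Band runs from -18.9° eastward to +39.2°.

58.1°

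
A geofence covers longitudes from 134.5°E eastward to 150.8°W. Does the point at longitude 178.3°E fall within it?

Yes

Band width going east from +134.5° to -150.8°: ((-150.8 − 134.5) mod 360) = 74.7°.
Offset of +178.3° east of the west edge: ((178.3 − 134.5) mod 360) = 43.8°.
43.8° ≤ 74.7° ⇒ inside.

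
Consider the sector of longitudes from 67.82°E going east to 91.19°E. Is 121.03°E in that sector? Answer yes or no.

Band width going east from +67.82° to +91.19°: ((91.19 − 67.82) mod 360) = 23.37°.
Offset of +121.03° east of the west edge: ((121.03 − 67.82) mod 360) = 53.21°.
53.21° > 23.37° ⇒ outside.

No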